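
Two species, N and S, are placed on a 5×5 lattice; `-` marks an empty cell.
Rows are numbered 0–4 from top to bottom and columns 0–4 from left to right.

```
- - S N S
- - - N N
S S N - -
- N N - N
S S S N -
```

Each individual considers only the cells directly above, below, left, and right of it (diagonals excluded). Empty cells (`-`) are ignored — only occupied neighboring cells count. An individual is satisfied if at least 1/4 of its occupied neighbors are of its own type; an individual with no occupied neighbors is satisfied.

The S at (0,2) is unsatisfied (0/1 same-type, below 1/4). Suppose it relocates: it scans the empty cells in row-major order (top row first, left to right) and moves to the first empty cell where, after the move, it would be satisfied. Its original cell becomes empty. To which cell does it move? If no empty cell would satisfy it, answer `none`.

(0,0)

Vacating (0,2). Empty cells in order:
  (0,0): 0/0 same-type → satisfied — stop here.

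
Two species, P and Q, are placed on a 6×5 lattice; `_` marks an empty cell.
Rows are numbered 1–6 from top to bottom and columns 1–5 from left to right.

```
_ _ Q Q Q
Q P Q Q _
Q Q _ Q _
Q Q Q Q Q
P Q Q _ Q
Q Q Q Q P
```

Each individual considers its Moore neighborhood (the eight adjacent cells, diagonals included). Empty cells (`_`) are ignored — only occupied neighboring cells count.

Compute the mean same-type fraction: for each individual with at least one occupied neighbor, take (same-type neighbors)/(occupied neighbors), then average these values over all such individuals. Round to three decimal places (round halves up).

0.767

(1,3)Q 3/4
(1,4)Q 4/4
(1,5)Q 2/2
(2,1)Q 2/3
(2,2)P 0/5
(2,3)Q 5/6
(2,4)Q 5/5
(3,1)Q 4/5
(3,2)Q 6/7
(3,4)Q 5/5
(4,1)Q 4/5
(4,2)Q 6/7
(4,3)Q 6/6
(4,4)Q 5/5
(4,5)Q 3/3
(5,1)P 0/5
(5,2)Q 7/8
(5,3)Q 7/7
(5,5)Q 3/4
(6,1)Q 2/3
(6,2)Q 4/5
(6,3)Q 4/4
(6,4)Q 3/4
(6,5)P 0/2
Sum over 24 individuals: 3/4 + 4/4 + 2/2 + 2/3 + 0/5 + 5/6 + 5/5 + 4/5 + 6/7 + 5/5 + 4/5 + 6/7 + 6/6 + 5/5 + 3/3 + 0/5 + 7/8 + 7/7 + 3/4 + 2/3 + 4/5 + 4/4 + 3/4 + 0/2 = 15461/840; mean = 15461/840 ÷ 24 = 15461/20160 = 0.766914… → 0.767.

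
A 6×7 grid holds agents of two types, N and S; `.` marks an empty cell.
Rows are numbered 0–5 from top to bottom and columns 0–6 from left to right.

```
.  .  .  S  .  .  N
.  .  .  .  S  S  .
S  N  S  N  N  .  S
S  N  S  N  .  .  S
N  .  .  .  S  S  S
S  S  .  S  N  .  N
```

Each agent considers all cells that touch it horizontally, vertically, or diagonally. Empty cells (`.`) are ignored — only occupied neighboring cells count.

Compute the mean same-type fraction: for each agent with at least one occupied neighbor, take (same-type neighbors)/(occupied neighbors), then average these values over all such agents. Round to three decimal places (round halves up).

(0,3)S 1/1
(0,6)N 0/1
(1,4)S 2/4
(1,5)S 2/4
(2,0)S 1/3
(2,1)N 1/5
(2,2)S 1/5
(2,3)N 2/5
(2,4)N 2/4
(2,6)S 2/2
(3,0)S 1/4
(3,1)N 2/6
(3,2)S 1/5
(3,3)N 2/5
(3,6)S 3/3
(4,0)N 1/4
(4,4)S 2/4
(4,5)S 3/5
(4,6)S 2/3
(5,0)S 1/2
(5,1)S 1/2
(5,3)S 1/2
(5,4)N 0/3
(5,6)N 0/2
Sum over 24 agents: 1/1 + 0/1 + 2/4 + 2/4 + 1/3 + 1/5 + 1/5 + 2/5 + 2/4 + 2/2 + 1/4 + 2/6 + 1/5 + 2/5 + 3/3 + 1/4 + 2/4 + 3/5 + 2/3 + 1/2 + 1/2 + 1/2 + 0/3 + 0/2 = 31/3; mean = 31/3 ÷ 24 = 31/72 = 0.430555… → 0.431.

0.431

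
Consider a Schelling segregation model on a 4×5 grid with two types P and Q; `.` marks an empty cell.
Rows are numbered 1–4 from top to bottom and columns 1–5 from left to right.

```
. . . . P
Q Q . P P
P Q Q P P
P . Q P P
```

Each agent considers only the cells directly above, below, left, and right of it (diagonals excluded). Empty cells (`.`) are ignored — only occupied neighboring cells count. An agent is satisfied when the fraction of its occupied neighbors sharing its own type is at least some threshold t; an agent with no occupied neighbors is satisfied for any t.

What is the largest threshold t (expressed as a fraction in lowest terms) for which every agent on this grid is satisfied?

1/3

Row 1: (1,5)P 1/1
Row 2: (2,1)Q 1/2 · (2,2)Q 2/2 · (2,4)P 2/2 · (2,5)P 3/3
Row 3: (3,1)P 1/3 · (3,2)Q 2/3 · (3,3)Q 2/3 · (3,4)P 3/4 · (3,5)P 3/3
Row 4: (4,1)P 1/1 · (4,3)Q 1/2 · (4,4)P 2/3 · (4,5)P 2/2
The smallest same-type fraction is 1/3 at (3,1), which reduces to 1/3. Any threshold above that leaves this agent unsatisfied.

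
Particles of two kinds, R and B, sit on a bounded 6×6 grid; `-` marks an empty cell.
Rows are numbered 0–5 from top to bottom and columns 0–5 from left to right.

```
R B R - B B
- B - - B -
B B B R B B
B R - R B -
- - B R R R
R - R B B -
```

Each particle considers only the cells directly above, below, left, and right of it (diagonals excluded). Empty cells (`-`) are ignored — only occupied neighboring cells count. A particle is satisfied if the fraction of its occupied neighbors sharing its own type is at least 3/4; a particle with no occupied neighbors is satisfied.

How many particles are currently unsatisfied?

15

(0,0)R 0/1 ✗
(0,1)B 1/3 ✗
(0,2)R 0/1 ✗
(0,4)B 2/2 ✓
(0,5)B 1/1 ✓
(1,1)B 2/2 ✓
(1,4)B 2/2 ✓
(2,0)B 2/2 ✓
(2,1)B 3/4 ✓
(2,2)B 1/2 ✗
(2,3)R 1/3 ✗
(2,4)B 3/4 ✓
(2,5)B 1/1 ✓
(3,0)B 1/2 ✗
(3,1)R 0/2 ✗
(3,3)R 2/3 ✗
(3,4)B 1/3 ✗
(4,2)B 0/2 ✗
(4,3)R 2/4 ✗
(4,4)R 2/4 ✗
(4,5)R 1/1 ✓
(5,0)R 0/0 ✓
(5,2)R 0/2 ✗
(5,3)B 1/3 ✗
(5,4)B 1/2 ✗
Unsatisfied: (0,0), (0,1), (0,2), (2,2), (2,3), (3,0), (3,1), (3,3), (3,4), (4,2), (4,3), (4,4), (5,2), (5,3), (5,4) — 15 in total.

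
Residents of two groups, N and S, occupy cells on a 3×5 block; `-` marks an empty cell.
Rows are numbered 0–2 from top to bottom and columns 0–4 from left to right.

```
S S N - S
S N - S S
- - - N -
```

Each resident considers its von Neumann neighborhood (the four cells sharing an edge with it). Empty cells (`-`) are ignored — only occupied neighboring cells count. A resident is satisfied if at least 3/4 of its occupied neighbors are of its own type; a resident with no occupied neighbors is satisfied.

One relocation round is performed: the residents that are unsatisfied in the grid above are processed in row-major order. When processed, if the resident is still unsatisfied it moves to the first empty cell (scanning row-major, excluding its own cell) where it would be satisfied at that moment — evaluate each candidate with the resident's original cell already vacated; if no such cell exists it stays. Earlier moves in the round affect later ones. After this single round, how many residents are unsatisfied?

0

Initially unsatisfied (in order): (0,1), (0,2), (1,0), (1,1), (1,3), (2,3).
  (0,1) → (2,0).
  (0,2): now satisfied by earlier moves; stays.
  (1,0): no empty cell satisfies it; stays.
  (1,1) → (2,2).
  (1,3) → (1,1).
  (2,3): now satisfied by earlier moves; stays.
Resulting grid:
S - N - S
S S - - S
S - N N -
All satisfied now.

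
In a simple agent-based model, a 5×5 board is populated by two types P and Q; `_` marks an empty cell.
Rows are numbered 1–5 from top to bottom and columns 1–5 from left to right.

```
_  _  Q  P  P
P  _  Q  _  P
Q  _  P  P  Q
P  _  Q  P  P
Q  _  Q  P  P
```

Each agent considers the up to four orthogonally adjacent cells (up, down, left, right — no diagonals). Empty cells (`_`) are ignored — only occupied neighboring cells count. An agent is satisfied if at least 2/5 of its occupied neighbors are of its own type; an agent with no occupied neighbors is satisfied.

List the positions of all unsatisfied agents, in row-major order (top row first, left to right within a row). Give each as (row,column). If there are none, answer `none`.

(1,3)Q 1/2 ok
(1,4)P 1/2 ok
(1,5)P 2/2 ok
(2,1)P 0/1 unhappy
(2,3)Q 1/2 ok
(2,5)P 1/2 ok
(3,1)Q 0/2 unhappy
(3,3)P 1/3 unhappy
(3,4)P 2/3 ok
(3,5)Q 0/3 unhappy
(4,1)P 0/2 unhappy
(4,3)Q 1/3 unhappy
(4,4)P 3/4 ok
(4,5)P 2/3 ok
(5,1)Q 0/1 unhappy
(5,3)Q 1/2 ok
(5,4)P 2/3 ok
(5,5)P 2/2 ok

(2,1), (3,1), (3,3), (3,5), (4,1), (4,3), (5,1)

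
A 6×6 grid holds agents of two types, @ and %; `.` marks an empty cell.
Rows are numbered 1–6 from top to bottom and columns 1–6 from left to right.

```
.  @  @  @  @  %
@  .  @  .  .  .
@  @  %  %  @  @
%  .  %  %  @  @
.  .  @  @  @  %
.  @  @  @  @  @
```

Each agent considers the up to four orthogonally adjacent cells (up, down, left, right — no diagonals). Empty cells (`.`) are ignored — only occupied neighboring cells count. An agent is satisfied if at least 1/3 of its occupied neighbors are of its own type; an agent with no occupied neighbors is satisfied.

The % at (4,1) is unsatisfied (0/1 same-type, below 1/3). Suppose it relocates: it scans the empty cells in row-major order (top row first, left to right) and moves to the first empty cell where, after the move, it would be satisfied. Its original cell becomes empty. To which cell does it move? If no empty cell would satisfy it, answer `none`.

Vacating (4,1). Empty cells in order:
  (1,1): 0/2 same-type → still unsatisfied.
  (2,2): 0/4 same-type → still unsatisfied.
  (2,4): 1/3 same-type → satisfied — stop here.

(2,4)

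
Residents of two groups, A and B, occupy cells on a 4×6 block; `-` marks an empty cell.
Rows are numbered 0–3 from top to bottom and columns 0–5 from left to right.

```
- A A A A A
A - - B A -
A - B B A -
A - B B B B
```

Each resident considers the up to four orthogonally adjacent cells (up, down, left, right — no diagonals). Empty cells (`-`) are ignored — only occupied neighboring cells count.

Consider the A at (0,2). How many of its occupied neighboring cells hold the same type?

2

Occupied neighbors of (0,2): (0,1)=A, (0,3)=A.
Same type (A): 2 of 2.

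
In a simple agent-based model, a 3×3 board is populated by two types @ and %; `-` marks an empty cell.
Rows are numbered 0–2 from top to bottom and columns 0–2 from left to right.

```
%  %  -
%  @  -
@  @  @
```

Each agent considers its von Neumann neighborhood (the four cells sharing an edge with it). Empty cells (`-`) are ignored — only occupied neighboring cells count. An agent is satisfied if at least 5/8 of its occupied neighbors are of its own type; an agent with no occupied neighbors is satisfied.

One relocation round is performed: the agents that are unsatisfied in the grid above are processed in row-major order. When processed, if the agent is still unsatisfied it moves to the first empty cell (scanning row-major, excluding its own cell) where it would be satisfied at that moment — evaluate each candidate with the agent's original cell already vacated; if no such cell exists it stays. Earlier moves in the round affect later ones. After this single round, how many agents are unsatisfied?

1

Initially unsatisfied (in order): (0,1), (1,0), (1,1), (2,0).
  (0,1) → (0,2).
  (1,0) → (0,1).
  (1,1): no empty cell satisfies it; stays.
  (2,0): now satisfied by earlier moves; stays.
Resulting grid:
% % %
- @ -
@ @ @
Unsatisfied now: (1,1).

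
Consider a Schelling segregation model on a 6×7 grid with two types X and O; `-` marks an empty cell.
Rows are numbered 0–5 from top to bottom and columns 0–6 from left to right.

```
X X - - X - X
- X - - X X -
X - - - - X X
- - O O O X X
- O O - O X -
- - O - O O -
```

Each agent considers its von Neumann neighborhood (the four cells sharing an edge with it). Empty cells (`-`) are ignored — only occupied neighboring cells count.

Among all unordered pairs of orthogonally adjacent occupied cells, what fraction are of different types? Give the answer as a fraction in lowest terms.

1/7

Scan each occupied cell's neighbors to the right and below so each pair is counted once.
From row 0: 0 unlike of 3 pairs (running 0/3).
From row 1: 0 unlike of 2 pairs (running 0/5).
From row 2: 0 unlike of 3 pairs (running 0/8).
From row 3: 1 unlike of 7 pairs (running 1/15).
From row 4: 2 unlike of 5 pairs (running 3/20).
From row 5: 0 unlike of 1 pairs (running 3/21).
Total adjacent occupied pairs: 21; unlike-type pairs: 3.
3/21 reduces to 1/7.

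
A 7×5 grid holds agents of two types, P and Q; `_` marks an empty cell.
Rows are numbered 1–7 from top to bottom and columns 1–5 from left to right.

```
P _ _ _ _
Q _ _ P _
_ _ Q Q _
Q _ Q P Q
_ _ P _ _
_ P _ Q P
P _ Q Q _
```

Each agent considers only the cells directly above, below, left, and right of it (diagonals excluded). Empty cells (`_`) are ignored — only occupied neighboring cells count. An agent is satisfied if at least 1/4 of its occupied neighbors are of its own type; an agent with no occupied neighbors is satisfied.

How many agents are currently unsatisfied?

7

Row 1: (1,1)P 0/1 unhappy
Row 2: (2,1)Q 0/1 unhappy · (2,4)P 0/1 unhappy
Row 3: (3,3)Q 2/2 ok · (3,4)Q 1/3 ok
Row 4: (4,1)Q 0/0 ok · (4,3)Q 1/3 ok · (4,4)P 0/3 unhappy · (4,5)Q 0/1 unhappy
Row 5: (5,3)P 0/1 unhappy
Row 6: (6,2)P 0/0 ok · (6,4)Q 1/2 ok · (6,5)P 0/1 unhappy
Row 7: (7,1)P 0/0 ok · (7,3)Q 1/1 ok · (7,4)Q 2/2 ok
Unsatisfied: (1,1), (2,1), (2,4), (4,4), (4,5), (5,3), (6,5) — 7 in total.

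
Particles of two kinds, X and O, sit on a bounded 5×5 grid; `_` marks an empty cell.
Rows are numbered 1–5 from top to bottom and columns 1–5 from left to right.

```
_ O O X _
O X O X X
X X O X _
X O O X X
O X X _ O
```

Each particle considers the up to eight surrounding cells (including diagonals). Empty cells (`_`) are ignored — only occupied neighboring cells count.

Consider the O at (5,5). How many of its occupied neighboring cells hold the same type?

Occupied neighbors of (5,5): (4,4)=X, (4,5)=X.
Same type (O): 0 of 2.

0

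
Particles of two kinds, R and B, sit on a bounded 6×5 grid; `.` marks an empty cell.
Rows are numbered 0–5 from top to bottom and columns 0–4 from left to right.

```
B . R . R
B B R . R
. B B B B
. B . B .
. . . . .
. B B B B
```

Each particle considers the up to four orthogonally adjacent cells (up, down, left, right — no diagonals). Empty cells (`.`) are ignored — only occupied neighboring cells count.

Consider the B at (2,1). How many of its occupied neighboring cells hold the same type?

Occupied neighbors of (2,1): (1,1)=B, (3,1)=B, (2,2)=B.
Same type (B): 3 of 3.

3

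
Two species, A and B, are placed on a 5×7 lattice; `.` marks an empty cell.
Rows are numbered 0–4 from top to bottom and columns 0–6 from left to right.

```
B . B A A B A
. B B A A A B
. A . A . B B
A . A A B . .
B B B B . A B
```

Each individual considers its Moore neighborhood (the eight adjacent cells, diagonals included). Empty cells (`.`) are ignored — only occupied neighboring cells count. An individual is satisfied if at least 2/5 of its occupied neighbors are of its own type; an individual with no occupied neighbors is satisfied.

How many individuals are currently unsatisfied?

6

(0,0)B 1/1 satisfied
(0,2)B 2/4 satisfied
(0,3)A 3/5 satisfied
(0,4)A 4/5 satisfied
(0,5)B 1/5 not
(0,6)A 1/3 not
(1,1)B 3/4 satisfied
(1,2)B 2/6 not
(1,3)A 4/6 satisfied
(1,4)A 5/7 satisfied
(1,5)A 3/7 satisfied
(1,6)B 3/5 satisfied
(2,1)A 2/4 satisfied
(2,3)A 4/6 satisfied
(2,5)B 3/5 satisfied
(2,6)B 2/3 satisfied
(3,0)A 1/3 not
(3,2)A 3/6 satisfied
(3,3)A 2/5 satisfied
(3,4)B 2/5 satisfied
(4,0)B 1/2 satisfied
(4,1)B 2/4 satisfied
(4,2)B 2/4 satisfied
(4,3)B 2/4 satisfied
(4,5)A 0/2 not
(4,6)B 0/1 not
Unsatisfied: (0,5), (0,6), (1,2), (3,0), (4,5), (4,6) — 6 in total.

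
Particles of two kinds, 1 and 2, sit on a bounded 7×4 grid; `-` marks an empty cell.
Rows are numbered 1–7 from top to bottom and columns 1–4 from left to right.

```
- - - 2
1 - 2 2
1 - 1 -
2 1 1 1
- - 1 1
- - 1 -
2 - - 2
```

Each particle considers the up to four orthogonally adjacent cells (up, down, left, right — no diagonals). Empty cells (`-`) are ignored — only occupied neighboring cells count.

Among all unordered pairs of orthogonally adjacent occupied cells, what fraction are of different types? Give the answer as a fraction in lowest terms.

Scan each occupied cell's neighbors to the right and below so each pair is counted once.
Row 1: 2(1,4)–2(2,4)=  → 0/1 unlike.
Row 2: 1(2,1)–1(3,1)= 2(2,3)–2(2,4)= 2(2,3)–1(3,3)≠  → 1/3 unlike.
Row 3: 1(3,1)–2(4,1)≠ 1(3,3)–1(4,3)=  → 1/2 unlike.
Row 4: 2(4,1)–1(4,2)≠ 1(4,2)–1(4,3)= 1(4,3)–1(4,4)= 1(4,3)–1(5,3)= 1(4,4)–1(5,4)=  → 1/5 unlike.
Row 5: 1(5,3)–1(5,4)= 1(5,3)–1(6,3)=  → 0/2 unlike.
Total adjacent occupied pairs: 13; unlike-type pairs: 3.
3/13 is already in lowest terms.

3/13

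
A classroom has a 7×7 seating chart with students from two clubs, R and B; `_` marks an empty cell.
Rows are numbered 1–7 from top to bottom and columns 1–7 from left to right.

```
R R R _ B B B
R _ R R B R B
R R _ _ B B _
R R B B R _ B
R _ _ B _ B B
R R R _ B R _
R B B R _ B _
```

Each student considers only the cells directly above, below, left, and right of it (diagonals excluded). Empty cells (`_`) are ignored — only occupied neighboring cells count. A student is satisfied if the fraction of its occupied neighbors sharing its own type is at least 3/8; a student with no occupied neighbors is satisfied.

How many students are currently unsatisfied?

8

(1,1)R 2/2 satisfied
(1,2)R 2/2 satisfied
(1,3)R 2/2 satisfied
(1,5)B 2/2 satisfied
(1,6)B 2/3 satisfied
(1,7)B 2/2 satisfied
(2,1)R 2/2 satisfied
(2,3)R 2/2 satisfied
(2,4)R 1/2 satisfied
(2,5)B 2/4 satisfied
(2,6)R 0/4 not
(2,7)B 1/2 satisfied
(3,1)R 3/3 satisfied
(3,2)R 2/2 satisfied
(3,5)B 2/3 satisfied
(3,6)B 1/2 satisfied
(4,1)R 3/3 satisfied
(4,2)R 2/3 satisfied
(4,3)B 1/2 satisfied
(4,4)B 2/3 satisfied
(4,5)R 0/2 not
(4,7)B 1/1 satisfied
(5,1)R 2/2 satisfied
(5,4)B 1/1 satisfied
(5,6)B 1/2 satisfied
(5,7)B 2/2 satisfied
(6,1)R 3/3 satisfied
(6,2)R 2/3 satisfied
(6,3)R 1/2 satisfied
(6,5)B 0/1 not
(6,6)R 0/3 not
(7,1)R 1/2 satisfied
(7,2)B 1/3 not
(7,3)B 1/3 not
(7,4)R 0/1 not
(7,6)B 0/1 not
Unsatisfied: (2,6), (4,5), (6,5), (6,6), (7,2), (7,3), (7,4), (7,6) — 8 in total.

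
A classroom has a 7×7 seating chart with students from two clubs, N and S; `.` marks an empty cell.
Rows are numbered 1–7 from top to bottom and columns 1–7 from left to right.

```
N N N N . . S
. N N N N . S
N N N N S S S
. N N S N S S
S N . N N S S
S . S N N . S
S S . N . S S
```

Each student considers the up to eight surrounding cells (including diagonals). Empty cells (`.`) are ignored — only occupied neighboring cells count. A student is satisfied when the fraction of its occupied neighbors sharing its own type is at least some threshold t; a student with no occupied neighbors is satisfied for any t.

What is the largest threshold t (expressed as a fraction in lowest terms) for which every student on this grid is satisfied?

1/7

(1,1)N 2/2
(1,2)N 4/4
(1,3)N 5/5
(1,4)N 4/4
(1,7)S 1/1
(2,2)N 7/7
(2,3)N 8/8
(2,4)N 6/7
(2,5)N 3/5
(2,7)S 3/3
(3,1)N 3/3
(3,2)N 6/6
(3,3)N 7/8
(3,4)N 6/8
(3,5)S 3/7
(3,6)S 5/7
(3,7)S 4/4
(4,2)N 5/6
(4,3)N 6/7
(4,4)S 1/7
(4,5)N 3/8
(4,6)S 6/8
(4,7)S 5/5
(5,1)S 1/3
(5,2)N 2/5
(5,4)N 5/7
(5,5)N 4/7
(5,6)S 4/7
(5,7)S 4/4
(6,1)S 3/4
(6,3)S 1/5
(6,4)N 4/5
(6,5)N 4/6
(6,7)S 4/4
(7,1)S 2/2
(7,2)S 3/3
(7,4)N 2/3
(7,6)S 2/3
(7,7)S 2/2
The smallest same-type fraction is 1/7 at (4,4), which reduces to 1/7. Any threshold above that leaves this student unsatisfied.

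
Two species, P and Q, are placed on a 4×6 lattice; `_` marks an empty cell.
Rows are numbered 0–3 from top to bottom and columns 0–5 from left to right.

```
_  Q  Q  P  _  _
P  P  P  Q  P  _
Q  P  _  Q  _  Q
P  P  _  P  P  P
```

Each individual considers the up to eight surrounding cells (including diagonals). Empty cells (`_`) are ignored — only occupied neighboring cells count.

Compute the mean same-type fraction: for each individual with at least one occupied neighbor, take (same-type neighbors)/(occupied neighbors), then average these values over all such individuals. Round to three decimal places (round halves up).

0.417

(0,1)Q 1/4
(0,2)Q 2/5
(0,3)P 2/4
(1,0)P 2/4
(1,1)P 3/6
(1,2)P 3/7
(1,3)Q 2/5
(1,4)P 1/4
(2,0)Q 0/5
(2,1)P 5/6
(2,3)Q 1/5
(2,5)Q 0/3
(3,0)P 2/3
(3,1)P 2/3
(3,3)P 1/2
(3,4)P 2/4
(3,5)P 1/2
Sum over 17 individuals: 1/4 + 2/5 + 2/4 + 2/4 + 3/6 + 3/7 + 2/5 + 1/4 + 0/5 + 5/6 + 1/5 + 0/3 + 2/3 + 2/3 + 1/2 + 2/4 + 1/2 = 149/21; mean = 149/21 ÷ 17 = 149/357 = 0.417366… → 0.417.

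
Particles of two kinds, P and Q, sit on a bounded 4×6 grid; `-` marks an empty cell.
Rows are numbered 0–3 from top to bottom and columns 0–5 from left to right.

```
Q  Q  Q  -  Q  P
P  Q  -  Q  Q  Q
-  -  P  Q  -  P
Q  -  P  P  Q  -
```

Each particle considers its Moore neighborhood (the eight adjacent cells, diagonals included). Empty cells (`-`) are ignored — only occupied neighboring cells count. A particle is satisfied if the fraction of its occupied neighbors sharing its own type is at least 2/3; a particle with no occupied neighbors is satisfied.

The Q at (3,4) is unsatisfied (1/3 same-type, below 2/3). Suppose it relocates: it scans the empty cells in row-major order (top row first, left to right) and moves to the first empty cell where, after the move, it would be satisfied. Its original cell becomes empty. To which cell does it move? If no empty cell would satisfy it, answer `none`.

Vacating (3,4). Empty cells in order:
  (0,3): 4/4 same-type → satisfied — stop here.

(0,3)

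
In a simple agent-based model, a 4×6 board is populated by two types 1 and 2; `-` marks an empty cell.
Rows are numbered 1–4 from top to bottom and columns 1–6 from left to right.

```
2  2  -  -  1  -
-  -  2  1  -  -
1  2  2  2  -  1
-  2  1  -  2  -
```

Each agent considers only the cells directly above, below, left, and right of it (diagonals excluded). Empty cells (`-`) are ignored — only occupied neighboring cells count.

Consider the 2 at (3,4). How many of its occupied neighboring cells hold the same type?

Occupied neighbors of (3,4): (2,4)=1, (3,3)=2.
Same type (2): 1 of 2.

1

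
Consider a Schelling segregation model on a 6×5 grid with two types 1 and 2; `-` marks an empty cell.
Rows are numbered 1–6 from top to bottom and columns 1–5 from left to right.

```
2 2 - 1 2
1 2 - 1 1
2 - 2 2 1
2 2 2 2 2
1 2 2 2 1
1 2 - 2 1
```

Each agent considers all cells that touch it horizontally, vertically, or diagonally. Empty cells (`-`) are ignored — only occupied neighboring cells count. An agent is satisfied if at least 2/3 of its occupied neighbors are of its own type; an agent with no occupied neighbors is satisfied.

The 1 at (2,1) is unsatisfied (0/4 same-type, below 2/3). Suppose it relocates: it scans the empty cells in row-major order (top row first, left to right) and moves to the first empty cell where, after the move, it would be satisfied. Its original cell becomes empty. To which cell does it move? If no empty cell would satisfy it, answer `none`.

none

Vacating (2,1). Empty cells in order:
  (1,3): 2/4 same-type → still unsatisfied.
  (2,3): 2/6 same-type → still unsatisfied.
  (3,2): 0/6 same-type → still unsatisfied.
  (6,3): 0/5 same-type → still unsatisfied.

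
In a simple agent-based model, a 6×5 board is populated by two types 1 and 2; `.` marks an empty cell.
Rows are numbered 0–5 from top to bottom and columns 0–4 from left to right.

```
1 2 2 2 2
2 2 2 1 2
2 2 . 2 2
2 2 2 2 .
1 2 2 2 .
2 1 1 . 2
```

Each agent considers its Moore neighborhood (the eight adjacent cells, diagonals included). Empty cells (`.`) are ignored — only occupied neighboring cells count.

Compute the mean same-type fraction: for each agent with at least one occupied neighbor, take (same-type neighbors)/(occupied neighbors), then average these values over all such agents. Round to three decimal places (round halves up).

0.690

Row 0: (0,0)1 0/3 · (0,1)2 4/5 · (0,2)2 4/5 · (0,3)2 4/5 · (0,4)2 2/3
Row 1: (1,0)2 4/5 · (1,1)2 6/7 · (1,2)2 6/7 · (1,3)1 0/7 · (1,4)2 4/5
Row 2: (2,0)2 5/5 · (2,1)2 7/7 · (2,3)2 5/6 · (2,4)2 3/4
Row 3: (3,0)2 4/5 · (3,1)2 6/7 · (3,2)2 7/7 · (3,3)2 5/5
Row 4: (4,0)1 1/5 · (4,1)2 5/8 · (4,2)2 5/7 · (4,3)2 4/5
Row 5: (5,0)2 1/3 · (5,1)1 2/5 · (5,2)1 1/4 · (5,4)2 1/1
Sum over 26 agents: 0/3 + 4/5 + 4/5 + 4/5 + 2/3 + 4/5 + 6/7 + 6/7 + 0/7 + 4/5 + 5/5 + 7/7 + 5/6 + 3/4 + 4/5 + 6/7 + 7/7 + 5/5 + 1/5 + 5/8 + 5/7 + 4/5 + 1/3 + 2/5 + 1/4 + 1/1 = 15073/840; mean = 15073/840 ÷ 26 = 15073/21840 = 0.690155… → 0.690.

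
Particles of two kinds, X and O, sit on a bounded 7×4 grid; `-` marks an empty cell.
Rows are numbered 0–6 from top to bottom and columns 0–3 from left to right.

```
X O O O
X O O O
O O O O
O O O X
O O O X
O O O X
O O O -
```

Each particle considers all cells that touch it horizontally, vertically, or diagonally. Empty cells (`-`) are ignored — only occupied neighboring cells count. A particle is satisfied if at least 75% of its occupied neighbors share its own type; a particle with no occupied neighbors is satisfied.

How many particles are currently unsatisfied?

(0,0)X 1/3 ✗
(0,1)O 3/5 ✗
(0,2)O 5/5 ✓
(0,3)O 3/3 ✓
(1,0)X 1/5 ✗
(1,1)O 6/8 ✓
(1,2)O 8/8 ✓
(1,3)O 5/5 ✓
(2,0)O 4/5 ✓
(2,1)O 7/8 ✓
(2,2)O 7/8 ✓
(2,3)O 4/5 ✓
(3,0)O 5/5 ✓
(3,1)O 8/8 ✓
(3,2)O 6/8 ✓
(3,3)X 1/5 ✗
(4,0)O 5/5 ✓
(4,1)O 8/8 ✓
(4,2)O 5/8 ✗
(4,3)X 2/5 ✗
(5,0)O 5/5 ✓
(5,1)O 8/8 ✓
(5,2)O 5/7 ✗
(5,3)X 1/4 ✗
(6,0)O 3/3 ✓
(6,1)O 5/5 ✓
(6,2)O 3/4 ✓
Unsatisfied: (0,0), (0,1), (1,0), (3,3), (4,2), (4,3), (5,2), (5,3) — 8 in total.

8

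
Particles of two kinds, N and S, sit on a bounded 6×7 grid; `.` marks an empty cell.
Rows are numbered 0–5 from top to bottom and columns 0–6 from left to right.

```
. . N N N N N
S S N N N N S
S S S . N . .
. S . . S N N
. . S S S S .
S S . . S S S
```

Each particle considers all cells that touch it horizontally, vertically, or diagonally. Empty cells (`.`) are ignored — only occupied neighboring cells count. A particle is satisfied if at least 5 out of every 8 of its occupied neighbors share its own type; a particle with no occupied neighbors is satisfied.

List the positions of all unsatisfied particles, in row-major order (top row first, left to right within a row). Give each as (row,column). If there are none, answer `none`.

(1,2), (1,6), (2,2), (3,4), (3,5), (3,6)

Row 0: (0,2)N 3/4 ✓ · (0,3)N 5/5 ✓ · (0,4)N 5/5 ✓ · (0,5)N 4/5 ✓ · (0,6)N 2/3 ✓
Row 1: (1,0)S 3/3 ✓ · (1,1)S 4/6 ✓ · (1,2)N 3/6 ✗ · (1,3)N 6/7 ✓ · (1,4)N 6/6 ✓ · (1,5)N 5/6 ✓ · (1,6)S 0/3 ✗
Row 2: (2,0)S 4/4 ✓ · (2,1)S 5/6 ✓ · (2,2)S 3/5 ✗ · (2,4)N 4/5 ✓
Row 3: (3,1)S 4/4 ✓ · (3,4)S 3/5 ✗ · (3,5)N 2/5 ✗ · (3,6)N 1/2 ✗
Row 4: (4,2)S 3/3 ✓ · (4,3)S 4/4 ✓ · (4,4)S 5/6 ✓ · (4,5)S 5/7 ✓
Row 5: (5,0)S 1/1 ✓ · (5,1)S 2/2 ✓ · (5,4)S 4/4 ✓ · (5,5)S 4/4 ✓ · (5,6)S 2/2 ✓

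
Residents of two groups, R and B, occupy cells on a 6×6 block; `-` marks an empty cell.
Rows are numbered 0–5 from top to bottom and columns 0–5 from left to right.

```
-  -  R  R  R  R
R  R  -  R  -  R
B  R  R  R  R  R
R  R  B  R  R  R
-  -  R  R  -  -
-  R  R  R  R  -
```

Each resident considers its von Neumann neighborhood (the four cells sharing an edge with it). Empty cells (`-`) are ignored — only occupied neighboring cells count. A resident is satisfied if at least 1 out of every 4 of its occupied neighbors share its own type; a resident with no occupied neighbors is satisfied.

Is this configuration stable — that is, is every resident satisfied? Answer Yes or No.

No

(0,2)R 1/1 ok
(0,3)R 3/3 ok
(0,4)R 2/2 ok
(0,5)R 2/2 ok
(1,0)R 1/2 ok
(1,1)R 2/2 ok
(1,3)R 2/2 ok
(1,5)R 2/2 ok
(2,0)B 0/3 unhappy
(2,1)R 3/4 ok
(2,2)R 2/3 ok
(2,3)R 4/4 ok
(2,4)R 3/3 ok
(2,5)R 3/3 ok
(3,0)R 1/2 ok
(3,1)R 2/3 ok
(3,2)B 0/4 unhappy
(3,3)R 3/4 ok
(3,4)R 3/3 ok
(3,5)R 2/2 ok
(4,2)R 2/3 ok
(4,3)R 3/3 ok
(5,1)R 1/1 ok
(5,2)R 3/3 ok
(5,3)R 3/3 ok
(5,4)R 1/1 ok
For instance (2,0) has only 0/3 same-type neighbors, below 1/4.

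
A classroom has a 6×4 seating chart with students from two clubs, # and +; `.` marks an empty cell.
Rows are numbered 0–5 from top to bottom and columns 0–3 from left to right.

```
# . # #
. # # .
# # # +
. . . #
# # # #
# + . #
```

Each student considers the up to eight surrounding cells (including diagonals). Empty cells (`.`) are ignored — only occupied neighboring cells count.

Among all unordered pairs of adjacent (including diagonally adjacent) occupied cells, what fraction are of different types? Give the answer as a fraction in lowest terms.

Scan each occupied cell's neighbors to the right and below (and the two forward diagonals) so each pair is counted once.
From row 0: 0 unlike of 5 pairs (running 0/5).
From row 1: 1 unlike of 7 pairs (running 1/12).
From row 2: 2 unlike of 5 pairs (running 3/17).
From row 3: 0 unlike of 2 pairs (running 3/19).
From row 4: 3 unlike of 10 pairs (running 6/29).
From row 5: 1 unlike of 1 pairs (running 7/30).
Total adjacent occupied pairs: 30; unlike-type pairs: 7.
7/30 is already in lowest terms.

7/30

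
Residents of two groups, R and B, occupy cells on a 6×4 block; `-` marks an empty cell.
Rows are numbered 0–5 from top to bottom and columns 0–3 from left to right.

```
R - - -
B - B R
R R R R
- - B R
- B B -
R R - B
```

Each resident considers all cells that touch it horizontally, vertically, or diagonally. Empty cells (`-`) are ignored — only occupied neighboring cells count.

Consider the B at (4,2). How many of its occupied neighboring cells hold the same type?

3

Occupied neighbors of (4,2): (3,2)=B, (3,3)=R, (4,1)=B, (5,1)=R, (5,3)=B.
Same type (B): 3 of 5.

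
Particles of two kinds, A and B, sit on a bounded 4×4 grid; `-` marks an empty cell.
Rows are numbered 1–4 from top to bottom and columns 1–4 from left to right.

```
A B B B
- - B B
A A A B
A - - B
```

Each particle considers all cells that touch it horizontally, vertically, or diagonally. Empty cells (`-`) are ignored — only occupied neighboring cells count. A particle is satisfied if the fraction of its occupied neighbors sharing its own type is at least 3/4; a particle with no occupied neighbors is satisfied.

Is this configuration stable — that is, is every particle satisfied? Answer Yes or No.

Row 1: (1,1)A 0/1 not · (1,2)B 2/3 not · (1,3)B 4/4 satisfied · (1,4)B 3/3 satisfied
Row 2: (2,3)B 5/7 not · (2,4)B 4/5 satisfied
Row 3: (3,1)A 2/2 satisfied · (3,2)A 3/4 satisfied · (3,3)A 1/5 not · (3,4)B 3/4 satisfied
Row 4: (4,1)A 2/2 satisfied · (4,4)B 1/2 not
For instance (1,1) has only 0/1 same-type neighbors, below 3/4.

No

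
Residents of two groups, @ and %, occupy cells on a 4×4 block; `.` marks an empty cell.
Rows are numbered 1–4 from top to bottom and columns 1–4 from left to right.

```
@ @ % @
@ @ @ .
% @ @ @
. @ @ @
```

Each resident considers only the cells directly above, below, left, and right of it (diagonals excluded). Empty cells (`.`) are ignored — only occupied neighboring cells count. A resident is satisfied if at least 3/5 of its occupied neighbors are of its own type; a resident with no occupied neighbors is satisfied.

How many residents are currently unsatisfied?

Row 1: (1,1)@ 2/2 ok · (1,2)@ 2/3 ok · (1,3)% 0/3 unhappy · (1,4)@ 0/1 unhappy
Row 2: (2,1)@ 2/3 ok · (2,2)@ 4/4 ok · (2,3)@ 2/3 ok
Row 3: (3,1)% 0/2 unhappy · (3,2)@ 3/4 ok · (3,3)@ 4/4 ok · (3,4)@ 2/2 ok
Row 4: (4,2)@ 2/2 ok · (4,3)@ 3/3 ok · (4,4)@ 2/2 ok
Unsatisfied: (1,3), (1,4), (3,1) — 3 in total.

3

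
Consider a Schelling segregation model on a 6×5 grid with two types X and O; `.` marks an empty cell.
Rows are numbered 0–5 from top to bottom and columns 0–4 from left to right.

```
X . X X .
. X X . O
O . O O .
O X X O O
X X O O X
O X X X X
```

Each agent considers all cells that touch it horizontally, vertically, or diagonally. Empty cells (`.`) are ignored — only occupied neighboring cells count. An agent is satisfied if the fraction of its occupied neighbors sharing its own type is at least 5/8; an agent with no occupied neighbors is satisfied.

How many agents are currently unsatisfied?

16

(0,0)X 1/1 ✓
(0,2)X 3/3 ✓
(0,3)X 2/3 ✓
(1,1)X 3/5 ✗
(1,2)X 3/5 ✗
(1,4)O 1/2 ✗
(2,0)O 1/3 ✗
(2,2)O 2/6 ✗
(2,3)O 4/6 ✓
(3,0)O 1/4 ✗
(3,1)X 3/7 ✗
(3,2)X 2/7 ✗
(3,3)O 5/7 ✓
(3,4)O 3/4 ✓
(4,0)X 3/5 ✗
(4,1)X 5/8 ✓
(4,2)O 2/8 ✗
(4,3)O 3/8 ✗
(4,4)X 2/5 ✗
(5,0)O 0/3 ✗
(5,1)X 3/5 ✗
(5,2)X 3/5 ✗
(5,3)X 3/5 ✗
(5,4)X 2/3 ✓
Unsatisfied: (1,1), (1,2), (1,4), (2,0), (2,2), (3,0), (3,1), (3,2), (4,0), (4,2), (4,3), (4,4), (5,0), (5,1), (5,2), (5,3) — 16 in total.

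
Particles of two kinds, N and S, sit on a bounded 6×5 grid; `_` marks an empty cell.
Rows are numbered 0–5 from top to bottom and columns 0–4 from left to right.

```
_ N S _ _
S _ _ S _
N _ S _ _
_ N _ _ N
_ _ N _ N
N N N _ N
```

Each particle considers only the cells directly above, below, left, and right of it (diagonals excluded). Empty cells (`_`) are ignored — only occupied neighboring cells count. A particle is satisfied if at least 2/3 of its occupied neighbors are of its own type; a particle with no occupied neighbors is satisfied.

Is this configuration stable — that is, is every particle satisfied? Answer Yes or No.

No

(0,1)N 0/1 unhappy
(0,2)S 0/1 unhappy
(1,0)S 0/1 unhappy
(1,3)S 0/0 ok
(2,0)N 0/1 unhappy
(2,2)S 0/0 ok
(3,1)N 0/0 ok
(3,4)N 1/1 ok
(4,2)N 1/1 ok
(4,4)N 2/2 ok
(5,0)N 1/1 ok
(5,1)N 2/2 ok
(5,2)N 2/2 ok
(5,4)N 1/1 ok
For instance (0,1) has only 0/1 same-type neighbors, below 2/3.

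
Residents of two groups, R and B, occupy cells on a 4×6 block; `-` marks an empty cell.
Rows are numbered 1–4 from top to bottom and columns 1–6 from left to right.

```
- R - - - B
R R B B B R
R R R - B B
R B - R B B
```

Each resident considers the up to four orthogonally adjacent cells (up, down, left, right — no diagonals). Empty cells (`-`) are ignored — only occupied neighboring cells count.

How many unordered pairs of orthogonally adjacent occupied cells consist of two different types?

8

Scan each occupied cell's neighbors to the right and below so each pair is counted once.
From row 1: 1 unlike of 2 pairs (running 1/2).
From row 2: 4 unlike of 10 pairs (running 5/12).
From row 3: 1 unlike of 7 pairs (running 6/19).
From row 4: 2 unlike of 3 pairs (running 8/22).
Total adjacent occupied pairs: 22; unlike-type pairs: 8.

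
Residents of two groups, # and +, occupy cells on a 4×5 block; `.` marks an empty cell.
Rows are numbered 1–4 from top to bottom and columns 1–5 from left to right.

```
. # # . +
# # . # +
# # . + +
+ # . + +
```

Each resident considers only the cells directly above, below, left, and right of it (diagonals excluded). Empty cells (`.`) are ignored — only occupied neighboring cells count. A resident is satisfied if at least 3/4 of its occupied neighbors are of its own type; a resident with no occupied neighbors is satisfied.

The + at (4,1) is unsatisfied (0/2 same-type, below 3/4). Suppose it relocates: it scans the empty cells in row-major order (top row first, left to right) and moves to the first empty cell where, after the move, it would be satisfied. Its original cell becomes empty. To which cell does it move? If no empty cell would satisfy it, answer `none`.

none

Vacating (4,1). Empty cells in order:
  (1,1): 0/2 same-type → still unsatisfied.
  (1,4): 1/3 same-type → still unsatisfied.
  (2,3): 0/3 same-type → still unsatisfied.
  (3,3): 1/2 same-type → still unsatisfied.
  (4,3): 1/2 same-type → still unsatisfied.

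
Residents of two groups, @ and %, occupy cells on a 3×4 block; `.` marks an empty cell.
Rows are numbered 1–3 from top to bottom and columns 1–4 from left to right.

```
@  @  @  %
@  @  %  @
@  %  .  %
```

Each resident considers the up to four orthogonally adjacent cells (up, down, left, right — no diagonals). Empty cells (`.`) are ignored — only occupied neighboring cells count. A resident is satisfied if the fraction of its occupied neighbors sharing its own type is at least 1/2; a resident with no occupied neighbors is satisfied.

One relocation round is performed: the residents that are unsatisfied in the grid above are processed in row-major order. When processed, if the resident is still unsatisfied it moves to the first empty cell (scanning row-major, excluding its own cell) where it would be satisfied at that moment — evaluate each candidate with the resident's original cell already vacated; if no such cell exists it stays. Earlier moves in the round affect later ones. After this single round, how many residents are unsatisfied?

Initially unsatisfied (in order): (1,3), (1,4), (2,3), (2,4), (3,2), (3,4).
  (1,3): no empty cell satisfies it; stays.
  (1,4) → (3,3).
  (2,3): no empty cell satisfies it; stays.
  (2,4) → (1,4).
  (3,2) → (2,4).
  (3,4): now satisfied by earlier moves; stays.
Resulting grid:
@ @ @ @
@ @ % %
@ . % %
All satisfied now.

0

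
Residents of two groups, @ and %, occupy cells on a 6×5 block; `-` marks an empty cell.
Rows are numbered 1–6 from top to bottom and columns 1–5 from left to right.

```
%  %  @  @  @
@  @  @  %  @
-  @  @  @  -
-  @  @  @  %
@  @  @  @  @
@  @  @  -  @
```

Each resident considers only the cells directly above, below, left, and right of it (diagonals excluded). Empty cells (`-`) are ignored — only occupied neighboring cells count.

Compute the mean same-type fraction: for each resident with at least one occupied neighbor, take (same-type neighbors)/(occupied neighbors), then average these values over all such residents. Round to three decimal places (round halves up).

0.760

Row 1: (1,1)% 1/2 · (1,2)% 1/3 · (1,3)@ 2/3 · (1,4)@ 2/3 · (1,5)@ 2/2
Row 2: (2,1)@ 1/2 · (2,2)@ 3/4 · (2,3)@ 3/4 · (2,4)% 0/4 · (2,5)@ 1/2
Row 3: (3,2)@ 3/3 · (3,3)@ 4/4 · (3,4)@ 2/3
Row 4: (4,2)@ 3/3 · (4,3)@ 4/4 · (4,4)@ 3/4 · (4,5)% 0/2
Row 5: (5,1)@ 2/2 · (5,2)@ 4/4 · (5,3)@ 4/4 · (5,4)@ 3/3 · (5,5)@ 2/3
Row 6: (6,1)@ 2/2 · (6,2)@ 3/3 · (6,3)@ 2/2 · (6,5)@ 1/1
Sum over 26 residents: 1/2 + 1/3 + 2/3 + 2/3 + 2/2 + 1/2 + 3/4 + 3/4 + 0/4 + 1/2 + 3/3 + 4/4 + 2/3 + 3/3 + 4/4 + 3/4 + 0/2 + 2/2 + 4/4 + 4/4 + 3/3 + 2/3 + 2/2 + 3/3 + 2/2 + 1/1 = 79/4; mean = 79/4 ÷ 26 = 79/104 = 0.759615… → 0.760.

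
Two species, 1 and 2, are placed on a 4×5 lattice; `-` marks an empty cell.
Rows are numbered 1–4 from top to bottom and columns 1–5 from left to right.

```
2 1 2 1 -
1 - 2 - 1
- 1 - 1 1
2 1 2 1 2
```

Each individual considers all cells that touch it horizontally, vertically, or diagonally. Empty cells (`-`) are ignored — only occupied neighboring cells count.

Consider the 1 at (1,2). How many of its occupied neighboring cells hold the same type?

Occupied neighbors of (1,2): (1,1)=2, (1,3)=2, (2,1)=1, (2,3)=2.
Same type (1): 1 of 4.

1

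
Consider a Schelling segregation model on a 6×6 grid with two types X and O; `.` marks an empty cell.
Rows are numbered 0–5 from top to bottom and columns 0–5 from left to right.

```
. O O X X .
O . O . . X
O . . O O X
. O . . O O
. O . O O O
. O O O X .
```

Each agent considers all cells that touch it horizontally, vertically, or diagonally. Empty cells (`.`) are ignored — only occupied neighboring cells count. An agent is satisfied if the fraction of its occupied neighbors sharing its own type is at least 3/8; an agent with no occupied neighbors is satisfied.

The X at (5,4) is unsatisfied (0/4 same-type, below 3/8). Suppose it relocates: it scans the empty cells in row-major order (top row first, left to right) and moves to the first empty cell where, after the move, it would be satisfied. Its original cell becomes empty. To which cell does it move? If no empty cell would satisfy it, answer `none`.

(0,5)

Vacating (5,4). Empty cells in order:
  (0,0): 0/2 same-type → still unsatisfied.
  (0,5): 2/2 same-type → satisfied — stop here.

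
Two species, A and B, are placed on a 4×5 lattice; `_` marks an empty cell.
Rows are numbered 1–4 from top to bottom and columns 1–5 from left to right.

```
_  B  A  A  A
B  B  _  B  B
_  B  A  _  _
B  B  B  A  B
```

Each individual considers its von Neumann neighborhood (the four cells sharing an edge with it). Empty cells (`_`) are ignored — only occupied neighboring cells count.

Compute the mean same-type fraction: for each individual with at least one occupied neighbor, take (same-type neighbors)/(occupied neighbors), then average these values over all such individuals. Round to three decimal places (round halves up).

0.544

(1,2)B 1/2
(1,3)A 1/2
(1,4)A 2/3
(1,5)A 1/2
(2,1)B 1/1
(2,2)B 3/3
(2,4)B 1/2
(2,5)B 1/2
(3,2)B 2/3
(3,3)A 0/2
(4,1)B 1/1
(4,2)B 3/3
(4,3)B 1/3
(4,4)A 0/2
(4,5)B 0/1
Sum over 15 individuals: 1/2 + 1/2 + 2/3 + 1/2 + 1/1 + 3/3 + 1/2 + 1/2 + 2/3 + 0/2 + 1/1 + 3/3 + 1/3 + 0/2 + 0/1 = 49/6; mean = 49/6 ÷ 15 = 49/90 = 0.544444… → 0.544.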